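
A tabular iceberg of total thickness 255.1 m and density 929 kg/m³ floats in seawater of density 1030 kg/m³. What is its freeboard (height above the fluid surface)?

Floating equilibrium: submerged depth d = t ρ_obj/ρ_fluid = 255.1 m × 929/1030 = 230.1 m.
Freeboard = t − d = 255.1 m − 230.1 m = 25 m.

25 m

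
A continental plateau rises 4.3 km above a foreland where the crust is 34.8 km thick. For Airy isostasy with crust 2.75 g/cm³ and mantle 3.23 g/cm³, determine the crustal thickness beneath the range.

Root depth r = h ρ_c / (ρ_m − ρ_c) = 4.3 km × 2.75 / 0.48 = 24.64 km.
Total thickness = T + h + r = 34.8 km + 4.3 km + 24.64 km = 63.7 km.

63.7 km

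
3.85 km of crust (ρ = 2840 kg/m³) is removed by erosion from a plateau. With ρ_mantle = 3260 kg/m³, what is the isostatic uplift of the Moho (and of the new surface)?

3.35 km

Unloading: uplift u = e ρ_c/ρ_m = 3.85 km × 2840/3260 = 3.35 km.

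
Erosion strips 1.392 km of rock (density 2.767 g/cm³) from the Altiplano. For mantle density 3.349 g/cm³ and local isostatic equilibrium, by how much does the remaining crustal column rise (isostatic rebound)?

Unloading: uplift u = e ρ_c/ρ_m = 1.392 km × 2.767/3.349 = 1.15 km.

1.15 km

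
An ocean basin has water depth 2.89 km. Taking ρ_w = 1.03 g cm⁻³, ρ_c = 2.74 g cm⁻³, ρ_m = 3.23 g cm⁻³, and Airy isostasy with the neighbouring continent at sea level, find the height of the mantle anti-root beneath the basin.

In Airy isostatic equilibrium: replacing crust with seawater at the top is compensated by replacing crust with mantle at the base: d (ρ_c − ρ_w) = a (ρ_m − ρ_c).
a = d (ρ_c − ρ_w)/(ρ_m − ρ_c) = 2.89 km × 1.71/0.49 = 10.1 km.

10.1 km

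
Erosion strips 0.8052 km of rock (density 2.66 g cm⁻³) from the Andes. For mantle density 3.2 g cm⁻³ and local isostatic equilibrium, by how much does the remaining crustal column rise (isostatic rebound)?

0.669 km

Unloading: uplift u = e ρ_c/ρ_m = 0.8052 km × 2.66/3.2 = 0.669 km.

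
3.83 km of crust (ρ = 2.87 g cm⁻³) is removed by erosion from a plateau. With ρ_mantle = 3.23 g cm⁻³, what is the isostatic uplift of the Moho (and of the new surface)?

3.4 km

Unloading: uplift u = e ρ_c/ρ_m = 3.83 km × 2.87/3.23 = 3.4 km.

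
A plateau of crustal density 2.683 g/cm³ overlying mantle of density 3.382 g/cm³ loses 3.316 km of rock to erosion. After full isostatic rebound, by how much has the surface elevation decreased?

Rebound u = e ρ_c/ρ_m = 3.316 km × 2.683/3.382 = 2.631 km.
Net surface drop = e − u = 3.316 km − 2.631 km = e (ρ_m − ρ_c)/ρ_m = 0.685 km.

0.685 km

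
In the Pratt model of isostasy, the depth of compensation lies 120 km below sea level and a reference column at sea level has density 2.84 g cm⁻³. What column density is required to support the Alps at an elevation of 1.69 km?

Pratt balance: ρ_ref D = ρ (D + h).
ρ = ρ_ref D/(D + h) = 2.84 × 120 km/(120 km + 1.69 km) = 2.8 g cm⁻³.

2.8 g cm⁻³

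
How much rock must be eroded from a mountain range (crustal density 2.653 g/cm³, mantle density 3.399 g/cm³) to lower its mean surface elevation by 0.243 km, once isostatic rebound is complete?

Net drop Δ = e − u = e − e ρ_c/ρ_m = e (ρ_m − ρ_c)/ρ_m.
e = Δ ρ_m/(ρ_m − ρ_c) = 0.243 km × 3.399/0.746 = 1.11 km.

1.11 km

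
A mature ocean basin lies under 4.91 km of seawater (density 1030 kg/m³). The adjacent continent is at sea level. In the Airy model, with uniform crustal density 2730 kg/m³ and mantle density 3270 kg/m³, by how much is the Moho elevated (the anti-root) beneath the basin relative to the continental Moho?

15.5 km

Equating mass per unit area of the two columns: replacing crust with seawater at the top is compensated by replacing crust with mantle at the base: d (ρ_c − ρ_w) = a (ρ_m − ρ_c).
a = d (ρ_c − ρ_w)/(ρ_m − ρ_c) = 4.91 km × 1700/540 = 15.5 km.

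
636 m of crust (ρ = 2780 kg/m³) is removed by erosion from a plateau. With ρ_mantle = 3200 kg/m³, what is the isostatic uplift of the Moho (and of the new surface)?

Unloading: uplift u = e ρ_c/ρ_m = 636 m × 2780/3200 = 553 m.

553 m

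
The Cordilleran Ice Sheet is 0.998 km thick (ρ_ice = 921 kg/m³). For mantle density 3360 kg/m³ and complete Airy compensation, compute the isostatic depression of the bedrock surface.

Balancing pressure at the compensation depth: the ice load ρ_ice t is balanced by mantle displaced below, ρ_m s.
s = t ρ_ice / ρ_m = 0.998 km × 921/3360 = 0.274 km.

0.274 km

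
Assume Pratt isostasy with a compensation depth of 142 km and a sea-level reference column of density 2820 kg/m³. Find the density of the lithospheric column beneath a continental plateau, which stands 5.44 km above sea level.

Pratt balance: ρ_ref D = ρ (D + h).
ρ = ρ_ref D/(D + h) = 2820 × 142 km/(142 km + 5.44 km) = 2720 kg/m³.

2720 kg/m³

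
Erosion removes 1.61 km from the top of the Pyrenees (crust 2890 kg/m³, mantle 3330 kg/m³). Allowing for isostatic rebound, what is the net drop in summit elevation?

Rebound u = e ρ_c/ρ_m = 1.61 km × 2890/3330 = 1.397 km.
Net surface drop = e − u = 1.61 km − 1.397 km = e (ρ_m − ρ_c)/ρ_m = 0.213 km.

0.213 km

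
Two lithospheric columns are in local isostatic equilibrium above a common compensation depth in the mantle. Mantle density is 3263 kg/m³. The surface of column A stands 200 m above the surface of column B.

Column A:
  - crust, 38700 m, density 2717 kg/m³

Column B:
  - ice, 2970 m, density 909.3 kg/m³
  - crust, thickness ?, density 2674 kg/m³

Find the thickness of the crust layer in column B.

Take the compensation level at the base of the deeper column (depth z_c below the surface of column A) and equate Σ ρ_i t_i down to z_c; mantle fills any gap and the z_c terms cancel.
Column A: 38700×2717 + (z_c − 38700)×3263
Column B: 200×0 + 2970×909.3 + x×2674 + (z_c − 200 − 2970 − x)×3263
The z_c×3263 term appears on both sides and cancels. Collect the known terms of each column as K = Σ(ρt)_known − 3263 × (depth of known layers): K_A = 105147900 − 3263×38700 = −21130200; K_B = 2700621 − 3263×(200 + 2970) = −7643089.
Balance: K_A = K_B − x×(3263 − 2674), so x = (K_B − K_A)/(3263 − 2674) = 13487100/589 = 22900 m.

22900 m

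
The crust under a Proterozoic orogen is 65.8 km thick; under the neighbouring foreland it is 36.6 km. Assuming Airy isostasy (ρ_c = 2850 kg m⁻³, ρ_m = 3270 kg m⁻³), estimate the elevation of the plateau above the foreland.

Excess crust Δ = 65.8 km − 36.6 km = 29.2 km, split between elevation h and root r with h + r = Δ.
Airy balance ρ_c h = (ρ_m − ρ_c) r gives r = h ρ_c/(ρ_m − ρ_c), so h (1 + ρ_c/(ρ_m − ρ_c)) = Δ, i.e. h = Δ (ρ_m − ρ_c)/ρ_m.
h = 29.2 km × 420/3270 = 3.75 km.

3.75 km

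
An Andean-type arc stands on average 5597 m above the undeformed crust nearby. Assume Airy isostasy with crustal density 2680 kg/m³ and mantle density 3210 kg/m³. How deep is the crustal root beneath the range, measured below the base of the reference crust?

Isostatic balance requires: the weight of the topography is balanced by the buoyancy of the root, ρ_c h = (ρ_m − ρ_c) r.
r = h · ρ_c / (ρ_m − ρ_c) = 5597 m × 2680 / (3210 − 2680) = 28300 m.

28300 m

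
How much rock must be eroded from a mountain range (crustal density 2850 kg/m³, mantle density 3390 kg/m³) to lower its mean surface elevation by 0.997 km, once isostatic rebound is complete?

Net drop Δ = e − u = e − e ρ_c/ρ_m = e (ρ_m − ρ_c)/ρ_m.
e = Δ ρ_m/(ρ_m − ρ_c) = 0.997 km × 3390/540 = 6.26 km.

6.26 km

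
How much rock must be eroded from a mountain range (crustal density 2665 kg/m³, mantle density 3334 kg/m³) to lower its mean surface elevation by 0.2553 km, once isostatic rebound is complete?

Net drop Δ = e − u = e − e ρ_c/ρ_m = e (ρ_m − ρ_c)/ρ_m.
e = Δ ρ_m/(ρ_m − ρ_c) = 0.2553 km × 3334/669 = 1.27 km.

1.27 km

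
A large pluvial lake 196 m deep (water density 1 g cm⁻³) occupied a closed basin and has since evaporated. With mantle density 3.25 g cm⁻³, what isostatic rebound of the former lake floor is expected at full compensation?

60.3 m

u = d ρ_w/ρ_m = 196 m × 1/3.25 = 60.3 m.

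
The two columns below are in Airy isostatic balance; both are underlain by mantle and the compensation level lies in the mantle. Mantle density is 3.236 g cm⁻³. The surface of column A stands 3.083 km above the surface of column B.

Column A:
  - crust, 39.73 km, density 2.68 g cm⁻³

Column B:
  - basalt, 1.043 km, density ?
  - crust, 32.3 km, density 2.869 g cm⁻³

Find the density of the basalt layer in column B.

2.99 g cm⁻³

Take the compensation level at the base of the deeper column (depth z_c below the surface of column A) and equate Σ ρ_i t_i down to z_c; mantle fills any gap and the z_c terms cancel.
Column A: 39.73×2.68 + (z_c − 39.73)×3.236
Column B: 3.083×0 + 1.043×ρ + 32.3×2.869 + (z_c − 3.083 − 33.343)×3.236
The z_c×3.236 term appears on both sides and cancels. Collect the known terms of each column as K = Σ(ρt)_known − 3.236 × (depth of known layers): K_A = 106.4764 − 3.236×39.73 = −22.08988; K_B = 92.6687 − 3.236×(3.083 + 33.343) = −25.205836.
Balance: K_A = K_B + 1.043×ρ, so ρ = (K_A − K_B)/1.043 = 3.11596/1.043 = 2.99 g cm⁻³.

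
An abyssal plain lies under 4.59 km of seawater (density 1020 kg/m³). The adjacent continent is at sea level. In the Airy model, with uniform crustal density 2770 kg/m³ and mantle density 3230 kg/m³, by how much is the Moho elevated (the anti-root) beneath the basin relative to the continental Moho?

17.5 km

Balancing pressure at the compensation depth: replacing crust with seawater at the top is compensated by replacing crust with mantle at the base: d (ρ_c − ρ_w) = a (ρ_m − ρ_c).
a = d (ρ_c − ρ_w)/(ρ_m − ρ_c) = 4.59 km × 1750/460 = 17.5 km.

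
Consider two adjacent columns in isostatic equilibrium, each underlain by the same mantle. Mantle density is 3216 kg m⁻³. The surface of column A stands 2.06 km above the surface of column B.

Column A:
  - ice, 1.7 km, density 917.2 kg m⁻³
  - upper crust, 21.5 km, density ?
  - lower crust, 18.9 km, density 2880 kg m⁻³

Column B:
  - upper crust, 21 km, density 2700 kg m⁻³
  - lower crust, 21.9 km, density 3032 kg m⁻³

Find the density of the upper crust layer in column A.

Take the compensation level at the base of the deeper column (depth z_c below the surface of column A) and equate Σ ρ_i t_i down to z_c; mantle fills any gap and the z_c terms cancel.
Column A: 1.7×917.2 + 21.5×ρ + 18.9×2880 + (z_c − 42.1)×3216
Column B: 2.06×0 + 21×2700 + 21.9×3032 + (z_c − 2.06 − 42.9)×3216
The z_c×3216 term appears on both sides and cancels. Collect the known terms of each column as K = Σ(ρt)_known − 3216 × (depth of known layers): K_A = 55991.24 − 3216×42.1 = −79402.36; K_B = 123100.8 − 3216×(2.06 + 42.9) = −21490.56.
Balance: K_A + 21.5×ρ = K_B, so ρ = (K_B − K_A)/21.5 = 57911.8/21.5 = 2690 kg m⁻³.

2690 kg m⁻³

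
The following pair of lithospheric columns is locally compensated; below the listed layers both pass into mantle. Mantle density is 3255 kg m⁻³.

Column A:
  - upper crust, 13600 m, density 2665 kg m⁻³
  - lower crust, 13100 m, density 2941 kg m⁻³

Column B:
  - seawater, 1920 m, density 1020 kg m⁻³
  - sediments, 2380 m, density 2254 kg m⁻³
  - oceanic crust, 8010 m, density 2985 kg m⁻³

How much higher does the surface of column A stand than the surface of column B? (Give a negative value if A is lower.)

1010 m

For any compensation level in the mantle, the mantle terms cancel and isostasy reduces to e = (Σt_A − Σt_B) − (Σ(ρt)_A − Σ(ρt)_B) / ρ_m.
Σt_A = 26700 m; Σt_B = 12310 m; Σ(ρt)_A = 74771100; Σ(ρt)_B = 31232770 (in m·kg m⁻³).
e = (26700 − 12310) − (74771100 − 31232770) / 3255 = 1010 m.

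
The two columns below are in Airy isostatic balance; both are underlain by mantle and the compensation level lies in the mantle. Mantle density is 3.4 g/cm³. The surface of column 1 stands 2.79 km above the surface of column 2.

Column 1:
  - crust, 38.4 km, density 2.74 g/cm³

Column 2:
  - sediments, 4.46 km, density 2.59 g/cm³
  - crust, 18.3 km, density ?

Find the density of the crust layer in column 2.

2.73 g/cm³

Take the compensation level at the base of the deeper column (depth z_c below the surface of column 1) and equate Σ ρ_i t_i down to z_c; mantle fills any gap and the z_c terms cancel.
Column 1: 38.4×2.74 + (z_c − 38.4)×3.4
Column 2: 2.79×0 + 4.46×2.59 + 18.3×ρ + (z_c − 2.79 − 22.76)×3.4
The z_c×3.4 term appears on both sides and cancels. Collect the known terms of each column as K = Σ(ρt)_known − 3.4 × (depth of known layers): K_1 = 105.216 − 3.4×38.4 = −25.344; K_2 = 11.5514 − 3.4×(2.79 + 22.76) = −75.3186.
Balance: K_1 = K_2 + 18.3×ρ, so ρ = (K_1 − K_2)/18.3 = 49.9746/18.3 = 2.73 g/cm³.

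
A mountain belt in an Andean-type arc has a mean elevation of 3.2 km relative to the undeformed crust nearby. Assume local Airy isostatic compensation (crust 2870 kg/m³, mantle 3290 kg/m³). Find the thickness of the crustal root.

21.9 km

Isostatic balance requires: the weight of the topography is balanced by the buoyancy of the root, ρ_c h = (ρ_m − ρ_c) r.
r = h · ρ_c / (ρ_m − ρ_c) = 3.2 km × 2870 / (3290 − 2870) = 21.9 km.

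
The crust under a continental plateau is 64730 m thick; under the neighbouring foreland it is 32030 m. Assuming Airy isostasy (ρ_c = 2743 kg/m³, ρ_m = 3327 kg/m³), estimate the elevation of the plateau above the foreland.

Excess crust Δ = 64730 m − 32030 m = 32700 m, split between elevation h and root r with h + r = Δ.
Airy balance ρ_c h = (ρ_m − ρ_c) r gives r = h ρ_c/(ρ_m − ρ_c), so h (1 + ρ_c/(ρ_m − ρ_c)) = Δ, i.e. h = Δ (ρ_m − ρ_c)/ρ_m.
h = 32700 m × 584/3327 = 5740 m.

5740 m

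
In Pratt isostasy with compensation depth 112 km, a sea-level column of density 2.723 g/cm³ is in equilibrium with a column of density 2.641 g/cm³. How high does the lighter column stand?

ρ_ref D = ρ (D + h) → h = D (ρ_ref − ρ)/ρ.
h = 112 km × (2.723 − 2.641)/2.641 = 3.48 km.

3.48 km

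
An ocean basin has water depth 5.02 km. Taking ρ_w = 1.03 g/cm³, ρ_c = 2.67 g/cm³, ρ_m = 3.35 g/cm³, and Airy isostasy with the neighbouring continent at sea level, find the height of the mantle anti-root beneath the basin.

In Airy isostatic equilibrium: replacing crust with seawater at the top is compensated by replacing crust with mantle at the base: d (ρ_c − ρ_w) = a (ρ_m − ρ_c).
a = d (ρ_c − ρ_w)/(ρ_m − ρ_c) = 5.02 km × 1.64/0.68 = 12.1 km.

12.1 km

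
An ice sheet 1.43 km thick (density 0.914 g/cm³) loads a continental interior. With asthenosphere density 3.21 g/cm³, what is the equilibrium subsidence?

0.407 km

By Archimedes' principle applied to the lithosphere: the ice load ρ_ice t is balanced by mantle displaced below, ρ_m s.
s = t ρ_ice / ρ_m = 1.43 km × 0.914/3.21 = 0.407 km.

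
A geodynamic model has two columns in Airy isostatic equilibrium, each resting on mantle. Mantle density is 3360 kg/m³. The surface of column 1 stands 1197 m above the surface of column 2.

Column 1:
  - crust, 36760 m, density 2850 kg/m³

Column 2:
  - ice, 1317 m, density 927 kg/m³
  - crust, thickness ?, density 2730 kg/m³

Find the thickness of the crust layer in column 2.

18300 m

Take the compensation level at the base of the deeper column (depth z_c below the surface of column 1) and equate Σ ρ_i t_i down to z_c; mantle fills any gap and the z_c terms cancel.
Column 1: 36760×2850 + (z_c − 36760)×3360
Column 2: 1197×0 + 1317×927 + x×2730 + (z_c − 1197 − 1317 − x)×3360
The z_c×3360 term appears on both sides and cancels. Collect the known terms of each column as K = Σ(ρt)_known − 3360 × (depth of known layers): K_1 = 104766000 − 3360×36760 = −18747600; K_2 = 1220859 − 3360×(1197 + 1317) = −7226181.
Balance: K_1 = K_2 − x×(3360 − 2730), so x = (K_2 − K_1)/(3360 − 2730) = 11521400/630 = 18300 m.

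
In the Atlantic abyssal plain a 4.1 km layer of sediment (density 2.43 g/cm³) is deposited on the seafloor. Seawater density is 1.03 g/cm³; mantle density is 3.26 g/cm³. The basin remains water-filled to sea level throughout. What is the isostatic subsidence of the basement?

2.57 km

Submarine loading: the sediment displaces seawater, and the subsidence is in turn flooded, so s (ρ_m − ρ_w) = t (ρ_sed − ρ_w).
s = 4.1 km × (2.43 − 1.03) / (3.26 − 1.03) = 2.57 km.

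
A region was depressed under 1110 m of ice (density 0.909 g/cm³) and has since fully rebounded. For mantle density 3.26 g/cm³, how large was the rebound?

Removing the load lets mantle flow back in; uplift u satisfies ρ_ice t = ρ_m u.
u = t ρ_ice/ρ_m = 1110 m × 0.909/3.26 = 310 m.

310 m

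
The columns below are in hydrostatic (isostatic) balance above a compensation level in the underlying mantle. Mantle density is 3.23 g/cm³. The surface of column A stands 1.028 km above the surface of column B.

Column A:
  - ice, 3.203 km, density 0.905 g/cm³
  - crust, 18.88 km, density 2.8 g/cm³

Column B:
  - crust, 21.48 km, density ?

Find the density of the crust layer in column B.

Take the compensation level at the base of the deeper column (depth z_c below the surface of column A) and equate Σ ρ_i t_i down to z_c; mantle fills any gap and the z_c terms cancel.
Column A: 3.203×0.905 + 18.88×2.8 + (z_c − 22.083)×3.23
Column B: 1.028×0 + 21.48×ρ + (z_c − 1.028 − 21.48)×3.23
The z_c×3.23 term appears on both sides and cancels. Collect the known terms of each column as K = Σ(ρt)_known − 3.23 × (depth of known layers): K_A = 55.762715 − 3.23×22.083 = −15.565375; K_B = 0 − 3.23×(1.028 + 21.48) = −72.70084.
Balance: K_A = K_B + 21.48×ρ, so ρ = (K_A − K_B)/21.48 = 57.1355/21.48 = 2.66 g/cm³.

2.66 g/cm³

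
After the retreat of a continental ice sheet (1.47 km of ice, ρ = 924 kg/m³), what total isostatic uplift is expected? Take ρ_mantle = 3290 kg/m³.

Removing the load lets mantle flow back in; uplift u satisfies ρ_ice t = ρ_m u.
u = t ρ_ice/ρ_m = 1.47 km × 924/3290 = 0.413 km.

0.413 km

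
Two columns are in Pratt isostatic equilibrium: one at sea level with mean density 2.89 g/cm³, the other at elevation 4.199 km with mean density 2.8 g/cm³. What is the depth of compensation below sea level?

ρ_ref D = ρ (D + h) → D (ρ_ref − ρ) = ρ h.
D = ρ h/(ρ_ref − ρ) = 2.8 × 4.199 km/(2.89 − 2.8) = 131 km.

131 km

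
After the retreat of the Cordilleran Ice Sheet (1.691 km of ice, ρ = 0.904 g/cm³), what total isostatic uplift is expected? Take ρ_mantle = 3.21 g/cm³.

0.476 km

Removing the load lets mantle flow back in; uplift u satisfies ρ_ice t = ρ_m u.
u = t ρ_ice/ρ_m = 1.691 km × 0.904/3.21 = 0.476 km.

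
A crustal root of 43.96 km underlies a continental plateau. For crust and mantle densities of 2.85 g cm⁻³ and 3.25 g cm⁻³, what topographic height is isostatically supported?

6.17 km

In Airy isostatic equilibrium: ρ_c h = (ρ_m − ρ_c) r.
h = r (ρ_m − ρ_c) / ρ_c = 43.96 km × (3.25 − 2.85) / 2.85 = 6.17 km.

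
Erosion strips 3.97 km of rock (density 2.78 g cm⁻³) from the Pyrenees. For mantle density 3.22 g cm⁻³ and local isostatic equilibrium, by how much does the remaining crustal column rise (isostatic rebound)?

Unloading: uplift u = e ρ_c/ρ_m = 3.97 km × 2.78/3.22 = 3.43 km.

3.43 km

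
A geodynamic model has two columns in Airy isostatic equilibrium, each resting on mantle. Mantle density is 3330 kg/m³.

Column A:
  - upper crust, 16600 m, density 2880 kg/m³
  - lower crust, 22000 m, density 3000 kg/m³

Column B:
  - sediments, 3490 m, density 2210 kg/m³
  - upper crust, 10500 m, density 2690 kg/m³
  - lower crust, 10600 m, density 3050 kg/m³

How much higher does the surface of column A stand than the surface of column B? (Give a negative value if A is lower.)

For any compensation level in the mantle, the mantle terms cancel and isostasy reduces to e = (Σt_A − Σt_B) − (Σ(ρt)_A − Σ(ρt)_B) / ρ_m.
Σt_A = 38600 m; Σt_B = 24590 m; Σ(ρt)_A = 113808000; Σ(ρt)_B = 68287900 (in m·kg/m³).
e = (38600 − 24590) − (113808000 − 68287900) / 3330 = 340 m.

340 m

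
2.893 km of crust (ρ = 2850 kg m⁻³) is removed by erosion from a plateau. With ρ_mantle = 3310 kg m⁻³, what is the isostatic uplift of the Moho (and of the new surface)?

2.49 km

Unloading: uplift u = e ρ_c/ρ_m = 2.893 km × 2850/3310 = 2.49 km.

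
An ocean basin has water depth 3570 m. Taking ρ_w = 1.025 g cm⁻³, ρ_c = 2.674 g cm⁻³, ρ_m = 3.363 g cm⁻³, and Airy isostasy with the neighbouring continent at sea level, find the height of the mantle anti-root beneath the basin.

Equating mass per unit area of the two columns: replacing crust with seawater at the top is compensated by replacing crust with mantle at the base: d (ρ_c − ρ_w) = a (ρ_m − ρ_c).
a = d (ρ_c − ρ_w)/(ρ_m − ρ_c) = 3570 m × 1.649/0.689 = 8540 m.

8540 m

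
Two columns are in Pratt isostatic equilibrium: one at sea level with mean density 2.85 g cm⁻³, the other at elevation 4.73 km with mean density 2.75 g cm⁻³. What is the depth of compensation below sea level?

130 km

ρ_ref D = ρ (D + h) → D (ρ_ref − ρ) = ρ h.
D = ρ h/(ρ_ref − ρ) = 2.75 × 4.73 km/(2.85 − 2.75) = 130 km.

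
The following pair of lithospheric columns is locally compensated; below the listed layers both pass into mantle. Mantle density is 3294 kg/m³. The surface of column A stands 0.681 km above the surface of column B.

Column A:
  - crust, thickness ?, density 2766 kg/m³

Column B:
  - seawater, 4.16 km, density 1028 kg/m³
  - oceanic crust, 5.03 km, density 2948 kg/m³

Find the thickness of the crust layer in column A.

25.4 km

Take the compensation level at the base of the deeper column (depth z_c below the surface of column A) and equate Σ ρ_i t_i down to z_c; mantle fills any gap and the z_c terms cancel.
Column A: x×2766 + (z_c − 0 − x)×3294
Column B: 0.681×0 + 4.16×1028 + 5.03×2948 + (z_c − 0.681 − 9.19)×3294
The z_c×3294 term appears on both sides and cancels. Collect the known terms of each column as K = Σ(ρt)_known − 3294 × (depth of known layers): K_A = 0 − 3294×0 = 0; K_B = 19104.92 − 3294×(0.681 + 9.19) = −13410.154.
Balance: K_A − x×(3294 − 2766) = K_B, so x = (K_A − K_B)/(3294 − 2766) = 13410.2/528 = 25.4 km.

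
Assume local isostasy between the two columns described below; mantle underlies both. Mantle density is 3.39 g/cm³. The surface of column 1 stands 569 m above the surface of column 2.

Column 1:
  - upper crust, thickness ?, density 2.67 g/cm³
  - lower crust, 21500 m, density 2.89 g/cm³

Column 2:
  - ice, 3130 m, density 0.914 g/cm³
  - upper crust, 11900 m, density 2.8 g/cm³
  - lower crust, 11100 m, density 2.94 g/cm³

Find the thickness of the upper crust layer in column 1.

Take the compensation level at the base of the deeper column (depth z_c below the surface of column 1) and equate Σ ρ_i t_i down to z_c; mantle fills any gap and the z_c terms cancel.
Column 1: x×2.67 + 21500×2.89 + (z_c − 21500 − x)×3.39
Column 2: 569×0 + 3130×0.914 + 11900×2.8 + 11100×2.94 + (z_c − 569 − 26130)×3.39
The z_c×3.39 term appears on both sides and cancels. Collect the known terms of each column as K = Σ(ρt)_known − 3.39 × (depth of known layers): K_1 = 62135 − 3.39×21500 = −10750; K_2 = 68814.82 − 3.39×(569 + 26130) = −21694.79.
Balance: K_1 − x×(3.39 − 2.67) = K_2, so x = (K_1 − K_2)/(3.39 − 2.67) = 10944.8/0.72 = 15200 m.

15200 m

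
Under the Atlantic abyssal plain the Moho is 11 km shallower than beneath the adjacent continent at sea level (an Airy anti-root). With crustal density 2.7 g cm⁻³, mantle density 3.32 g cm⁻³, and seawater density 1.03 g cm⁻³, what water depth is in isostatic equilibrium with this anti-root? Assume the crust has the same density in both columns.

Replacing a thickness d of crust by seawater at the top must be balanced by replacing crust with mantle at the base: d (ρ_c − ρ_w) = a (ρ_m − ρ_c).
d = a (ρ_m − ρ_c)/(ρ_c − ρ_w) = 11 km × 0.62/1.67 = 4.08 km.

4.08 km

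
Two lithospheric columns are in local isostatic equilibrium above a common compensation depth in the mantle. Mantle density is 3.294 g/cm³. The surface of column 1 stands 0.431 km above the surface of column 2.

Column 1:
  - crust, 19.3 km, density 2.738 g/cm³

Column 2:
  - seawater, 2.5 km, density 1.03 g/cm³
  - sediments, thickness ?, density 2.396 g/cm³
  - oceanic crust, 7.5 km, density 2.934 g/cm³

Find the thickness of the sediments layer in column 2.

1.06 km

Take the compensation level at the base of the deeper column (depth z_c below the surface of column 1) and equate Σ ρ_i t_i down to z_c; mantle fills any gap and the z_c terms cancel.
Column 1: 19.3×2.738 + (z_c − 19.3)×3.294
Column 2: 0.431×0 + 2.5×1.03 + x×2.396 + 7.5×2.934 + (z_c − 0.431 − 10 − x)×3.294
The z_c×3.294 term appears on both sides and cancels. Collect the known terms of each column as K = Σ(ρt)_known − 3.294 × (depth of known layers): K_1 = 52.8434 − 3.294×19.3 = −10.7308; K_2 = 24.58 − 3.294×(0.431 + 10) = −9.779714.
Balance: K_1 = K_2 − x×(3.294 − 2.396), so x = (K_2 − K_1)/(3.294 − 2.396) = 0.951086/0.898 = 1.06 km.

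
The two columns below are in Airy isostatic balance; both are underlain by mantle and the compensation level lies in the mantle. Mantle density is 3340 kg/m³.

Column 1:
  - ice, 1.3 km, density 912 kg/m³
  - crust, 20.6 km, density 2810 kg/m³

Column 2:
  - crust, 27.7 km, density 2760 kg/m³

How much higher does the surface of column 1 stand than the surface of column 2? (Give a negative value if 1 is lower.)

−0.596 km

For any compensation level in the mantle, the mantle terms cancel and isostasy reduces to e = (Σt_1 − Σt_2) − (Σ(ρt)_1 − Σ(ρt)_2) / ρ_m.
Σt_1 = 21.9 km; Σt_2 = 27.7 km; Σ(ρt)_1 = 59071.6; Σ(ρt)_2 = 76452 (in km·kg/m³).
e = (21.9 − 27.7) − (59071.6 − 76452) / 3340 = −0.596 km.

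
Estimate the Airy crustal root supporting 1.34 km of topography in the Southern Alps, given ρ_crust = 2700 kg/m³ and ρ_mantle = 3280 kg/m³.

6.24 km

For local isostatic compensation: the weight of the topography is balanced by the buoyancy of the root, ρ_c h = (ρ_m − ρ_c) r.
r = h · ρ_c / (ρ_m − ρ_c) = 1.34 km × 2700 / (3280 − 2700) = 6.24 km.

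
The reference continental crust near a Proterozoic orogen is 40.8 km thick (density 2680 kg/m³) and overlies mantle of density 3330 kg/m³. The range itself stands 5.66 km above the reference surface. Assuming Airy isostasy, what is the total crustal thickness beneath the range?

69.8 km

Root depth r = h ρ_c / (ρ_m − ρ_c) = 5.66 km × 2680 / 650 = 23.34 km.
Total thickness = T + h + r = 40.8 km + 5.66 km + 23.34 km = 69.8 km.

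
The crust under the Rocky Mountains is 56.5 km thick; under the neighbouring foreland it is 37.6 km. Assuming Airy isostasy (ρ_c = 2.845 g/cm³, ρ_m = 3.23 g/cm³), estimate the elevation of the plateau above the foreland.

Excess crust Δ = 56.5 km − 37.6 km = 18.9 km, split between elevation h and root r with h + r = Δ.
Airy balance ρ_c h = (ρ_m − ρ_c) r gives r = h ρ_c/(ρ_m − ρ_c), so h (1 + ρ_c/(ρ_m − ρ_c)) = Δ, i.e. h = Δ (ρ_m − ρ_c)/ρ_m.
h = 18.9 km × 0.385/3.23 = 2.25 km.

2.25 km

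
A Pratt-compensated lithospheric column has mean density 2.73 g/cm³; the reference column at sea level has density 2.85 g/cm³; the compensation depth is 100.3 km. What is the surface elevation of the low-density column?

4.41 km

ρ_ref D = ρ (D + h) → h = D (ρ_ref − ρ)/ρ.
h = 100.3 km × (2.85 − 2.73)/2.73 = 4.41 km.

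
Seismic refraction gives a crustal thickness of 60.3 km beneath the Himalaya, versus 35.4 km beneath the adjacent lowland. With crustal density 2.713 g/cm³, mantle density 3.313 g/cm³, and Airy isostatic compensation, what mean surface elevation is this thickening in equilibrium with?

4.51 km

Excess crust Δ = 60.3 km − 35.4 km = 24.9 km, split between elevation h and root r with h + r = Δ.
Airy balance ρ_c h = (ρ_m − ρ_c) r gives r = h ρ_c/(ρ_m − ρ_c), so h (1 + ρ_c/(ρ_m − ρ_c)) = Δ, i.e. h = Δ (ρ_m − ρ_c)/ρ_m.
h = 24.9 km × 0.6/3.313 = 4.51 km.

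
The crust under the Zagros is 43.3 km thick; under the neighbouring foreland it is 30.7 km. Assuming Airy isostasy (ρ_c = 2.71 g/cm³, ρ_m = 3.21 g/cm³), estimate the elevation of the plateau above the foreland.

1.96 km

Excess crust Δ = 43.3 km − 30.7 km = 12.6 km, split between elevation h and root r with h + r = Δ.
Airy balance ρ_c h = (ρ_m − ρ_c) r gives r = h ρ_c/(ρ_m − ρ_c), so h (1 + ρ_c/(ρ_m − ρ_c)) = Δ, i.e. h = Δ (ρ_m − ρ_c)/ρ_m.
h = 12.6 km × 0.5/3.21 = 1.96 km.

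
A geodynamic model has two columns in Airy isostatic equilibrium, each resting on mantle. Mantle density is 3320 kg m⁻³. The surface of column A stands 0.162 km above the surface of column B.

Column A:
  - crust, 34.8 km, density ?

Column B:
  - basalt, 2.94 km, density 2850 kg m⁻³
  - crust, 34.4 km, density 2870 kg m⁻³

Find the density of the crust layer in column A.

2820 kg m⁻³

Take the compensation level at the base of the deeper column (depth z_c below the surface of column A) and equate Σ ρ_i t_i down to z_c; mantle fills any gap and the z_c terms cancel.
Column A: 34.8×ρ + (z_c − 34.8)×3320
Column B: 0.162×0 + 2.94×2850 + 34.4×2870 + (z_c − 0.162 − 37.34)×3320
The z_c×3320 term appears on both sides and cancels. Collect the known terms of each column as K = Σ(ρt)_known − 3320 × (depth of known layers): K_A = 0 − 3320×34.8 = −115536; K_B = 107107 − 3320×(0.162 + 37.34) = −17399.64.
Balance: K_A + 34.8×ρ = K_B, so ρ = (K_B − K_A)/34.8 = 98136.4/34.8 = 2820 kg m⁻³.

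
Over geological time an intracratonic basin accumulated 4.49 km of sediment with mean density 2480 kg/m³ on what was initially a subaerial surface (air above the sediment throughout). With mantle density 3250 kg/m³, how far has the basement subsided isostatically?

Subaerial load: s = t ρ_sed / ρ_m = 4.49 km × 2480/3250 = 3.43 km.

3.43 km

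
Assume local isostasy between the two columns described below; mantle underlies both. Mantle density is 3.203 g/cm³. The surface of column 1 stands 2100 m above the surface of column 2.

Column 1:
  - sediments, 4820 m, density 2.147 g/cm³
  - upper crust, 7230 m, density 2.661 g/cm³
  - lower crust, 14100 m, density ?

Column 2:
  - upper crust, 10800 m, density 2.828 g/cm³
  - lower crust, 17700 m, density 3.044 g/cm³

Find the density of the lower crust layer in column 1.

2.88 g/cm³

Take the compensation level at the base of the deeper column (depth z_c below the surface of column 1) and equate Σ ρ_i t_i down to z_c; mantle fills any gap and the z_c terms cancel.
Column 1: 4820×2.147 + 7230×2.661 + 14100×ρ + (z_c − 26150)×3.203
Column 2: 2100×0 + 10800×2.828 + 17700×3.044 + (z_c − 2100 − 28500)×3.203
The z_c×3.203 term appears on both sides and cancels. Collect the known terms of each column as K = Σ(ρt)_known − 3.203 × (depth of known layers): K_1 = 29587.57 − 3.203×26150 = −54170.88; K_2 = 84421.2 − 3.203×(2100 + 28500) = −13590.6.
Balance: K_1 + 14100×ρ = K_2, so ρ = (K_2 − K_1)/14100 = 40580.3/14100 = 2.88 g/cm³.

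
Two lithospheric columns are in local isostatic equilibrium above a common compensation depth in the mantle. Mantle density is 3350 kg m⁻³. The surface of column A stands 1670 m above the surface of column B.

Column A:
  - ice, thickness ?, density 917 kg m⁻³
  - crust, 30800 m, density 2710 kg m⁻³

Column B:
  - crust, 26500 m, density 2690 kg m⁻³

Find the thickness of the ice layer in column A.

Take the compensation level at the base of the deeper column (depth z_c below the surface of column A) and equate Σ ρ_i t_i down to z_c; mantle fills any gap and the z_c terms cancel.
Column A: x×917 + 30800×2710 + (z_c − 30800 − x)×3350
Column B: 1670×0 + 26500×2690 + (z_c − 1670 − 26500)×3350
The z_c×3350 term appears on both sides and cancels. Collect the known terms of each column as K = Σ(ρt)_known − 3350 × (depth of known layers): K_A = 83468000 − 3350×30800 = −19712000; K_B = 71285000 − 3350×(1670 + 26500) = −23084500.
Balance: K_A − x×(3350 − 917) = K_B, so x = (K_A − K_B)/(3350 − 917) = 3372500/2433 = 1390 m.

1390 m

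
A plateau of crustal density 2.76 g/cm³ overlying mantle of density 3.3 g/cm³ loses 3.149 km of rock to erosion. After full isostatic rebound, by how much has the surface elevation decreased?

0.515 km

Rebound u = e ρ_c/ρ_m = 3.149 km × 2.76/3.3 = 2.634 km.
Net surface drop = e − u = 3.149 km − 2.634 km = e (ρ_m − ρ_c)/ρ_m = 0.515 km.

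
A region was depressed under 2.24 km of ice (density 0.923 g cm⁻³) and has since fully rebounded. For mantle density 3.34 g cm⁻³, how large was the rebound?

Removing the load lets mantle flow back in; uplift u satisfies ρ_ice t = ρ_m u.
u = t ρ_ice/ρ_m = 2.24 km × 0.923/3.34 = 0.619 km.

0.619 km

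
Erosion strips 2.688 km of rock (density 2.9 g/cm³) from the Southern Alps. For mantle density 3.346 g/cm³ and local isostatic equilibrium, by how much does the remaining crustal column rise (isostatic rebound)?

2.33 km

Unloading: uplift u = e ρ_c/ρ_m = 2.688 km × 2.9/3.346 = 2.33 km.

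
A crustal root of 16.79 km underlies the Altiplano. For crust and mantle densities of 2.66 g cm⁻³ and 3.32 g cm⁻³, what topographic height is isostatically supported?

4.17 km

By Archimedes' principle applied to the lithosphere: ρ_c h = (ρ_m − ρ_c) r.
h = r (ρ_m − ρ_c) / ρ_c = 16.79 km × (3.32 − 2.66) / 2.66 = 4.17 km.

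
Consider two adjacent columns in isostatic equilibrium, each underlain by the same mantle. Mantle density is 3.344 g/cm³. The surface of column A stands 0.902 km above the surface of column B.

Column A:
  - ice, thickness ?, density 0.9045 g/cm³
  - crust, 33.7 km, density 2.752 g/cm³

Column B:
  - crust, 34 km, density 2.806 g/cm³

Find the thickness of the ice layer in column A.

0.557 km

Take the compensation level at the base of the deeper column (depth z_c below the surface of column A) and equate Σ ρ_i t_i down to z_c; mantle fills any gap and the z_c terms cancel.
Column A: x×0.9045 + 33.7×2.752 + (z_c − 33.7 − x)×3.344
Column B: 0.902×0 + 34×2.806 + (z_c − 0.902 − 34)×3.344
The z_c×3.344 term appears on both sides and cancels. Collect the known terms of each column as K = Σ(ρt)_known − 3.344 × (depth of known layers): K_A = 92.7424 − 3.344×33.7 = −19.9504; K_B = 95.404 − 3.344×(0.902 + 34) = −21.308288.
Balance: K_A − x×(3.344 − 0.9045) = K_B, so x = (K_A − K_B)/(3.344 − 0.9045) = 1.35789/2.4395 = 0.557 km.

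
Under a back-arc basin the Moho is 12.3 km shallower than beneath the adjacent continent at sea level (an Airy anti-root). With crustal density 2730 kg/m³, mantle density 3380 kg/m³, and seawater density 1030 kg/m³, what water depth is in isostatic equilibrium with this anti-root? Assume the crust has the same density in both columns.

Replacing a thickness d of crust by seawater at the top must be balanced by replacing crust with mantle at the base: d (ρ_c − ρ_w) = a (ρ_m − ρ_c).
d = a (ρ_m − ρ_c)/(ρ_c − ρ_w) = 12.3 km × 650/1700 = 4.7 km.

4.7 km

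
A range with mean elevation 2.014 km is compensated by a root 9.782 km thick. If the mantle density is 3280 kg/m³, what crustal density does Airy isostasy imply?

2720 kg/m³

ρ_c h = (ρ_m − ρ_c) r → ρ_c (h + r) = ρ_m r → ρ_c = ρ_m r / (h + r).
ρ_c = 3280 × 9.782 km / (2.014 km + 9.782 km) = 2720 kg/m³.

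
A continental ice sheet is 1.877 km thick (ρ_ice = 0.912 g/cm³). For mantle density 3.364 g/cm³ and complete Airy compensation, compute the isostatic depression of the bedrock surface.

0.509 km

By Archimedes' principle applied to the lithosphere: the ice load ρ_ice t is balanced by mantle displaced below, ρ_m s.
s = t ρ_ice / ρ_m = 1.877 km × 0.912/3.364 = 0.509 km.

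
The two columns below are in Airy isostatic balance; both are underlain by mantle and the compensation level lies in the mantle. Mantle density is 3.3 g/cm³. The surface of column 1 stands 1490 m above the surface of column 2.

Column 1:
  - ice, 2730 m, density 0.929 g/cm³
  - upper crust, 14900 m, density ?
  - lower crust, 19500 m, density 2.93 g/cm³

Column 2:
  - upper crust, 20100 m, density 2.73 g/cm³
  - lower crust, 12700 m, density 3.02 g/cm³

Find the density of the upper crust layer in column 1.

Take the compensation level at the base of the deeper column (depth z_c below the surface of column 1) and equate Σ ρ_i t_i down to z_c; mantle fills any gap and the z_c terms cancel.
Column 1: 2730×0.929 + 14900×ρ + 19500×2.93 + (z_c − 37130)×3.3
Column 2: 1490×0 + 20100×2.73 + 12700×3.02 + (z_c − 1490 − 32800)×3.3
The z_c×3.3 term appears on both sides and cancels. Collect the known terms of each column as K = Σ(ρt)_known − 3.3 × (depth of known layers): K_1 = 59671.17 − 3.3×37130 = −62857.83; K_2 = 93227 − 3.3×(1490 + 32800) = −19930.
Balance: K_1 + 14900×ρ = K_2, so ρ = (K_2 − K_1)/14900 = 42927.8/14900 = 2.88 g/cm³.

2.88 g/cm³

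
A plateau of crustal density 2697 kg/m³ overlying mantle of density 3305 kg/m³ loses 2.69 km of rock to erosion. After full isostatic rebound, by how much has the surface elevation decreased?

Rebound u = e ρ_c/ρ_m = 2.69 km × 2697/3305 = 2.195 km.
Net surface drop = e − u = 2.69 km − 2.195 km = e (ρ_m − ρ_c)/ρ_m = 0.495 km.

0.495 km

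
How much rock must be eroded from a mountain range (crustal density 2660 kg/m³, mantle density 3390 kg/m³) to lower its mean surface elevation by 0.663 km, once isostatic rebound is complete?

3.08 km

Net drop Δ = e − u = e − e ρ_c/ρ_m = e (ρ_m − ρ_c)/ρ_m.
e = Δ ρ_m/(ρ_m − ρ_c) = 0.663 km × 3390/730 = 3.08 km.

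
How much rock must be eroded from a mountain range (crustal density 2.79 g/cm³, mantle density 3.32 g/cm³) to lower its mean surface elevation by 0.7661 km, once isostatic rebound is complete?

4.8 km

Net drop Δ = e − u = e − e ρ_c/ρ_m = e (ρ_m − ρ_c)/ρ_m.
e = Δ ρ_m/(ρ_m − ρ_c) = 0.7661 km × 3.32/0.53 = 4.8 km.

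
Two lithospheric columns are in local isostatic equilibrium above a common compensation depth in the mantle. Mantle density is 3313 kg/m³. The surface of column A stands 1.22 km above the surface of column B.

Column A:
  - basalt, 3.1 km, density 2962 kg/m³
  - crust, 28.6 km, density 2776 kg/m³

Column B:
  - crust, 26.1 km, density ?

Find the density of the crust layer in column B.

2840 kg/m³

Take the compensation level at the base of the deeper column (depth z_c below the surface of column A) and equate Σ ρ_i t_i down to z_c; mantle fills any gap and the z_c terms cancel.
Column A: 3.1×2962 + 28.6×2776 + (z_c − 31.7)×3313
Column B: 1.22×0 + 26.1×ρ + (z_c − 1.22 − 26.1)×3313
The z_c×3313 term appears on both sides and cancels. Collect the known terms of each column as K = Σ(ρt)_known − 3313 × (depth of known layers): K_A = 88575.8 − 3313×31.7 = −16446.3; K_B = 0 − 3313×(1.22 + 26.1) = −90511.16.
Balance: K_A = K_B + 26.1×ρ, so ρ = (K_A − K_B)/26.1 = 74064.9/26.1 = 2840 kg/m³.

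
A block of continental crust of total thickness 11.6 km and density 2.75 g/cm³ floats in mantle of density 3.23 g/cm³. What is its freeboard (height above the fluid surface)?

1.72 km

Floating equilibrium: submerged depth d = t ρ_obj/ρ_fluid = 11.6 km × 2.75/3.23 = 9.876 km.
Freeboard = t − d = 11.6 km − 9.876 km = 1.72 km.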